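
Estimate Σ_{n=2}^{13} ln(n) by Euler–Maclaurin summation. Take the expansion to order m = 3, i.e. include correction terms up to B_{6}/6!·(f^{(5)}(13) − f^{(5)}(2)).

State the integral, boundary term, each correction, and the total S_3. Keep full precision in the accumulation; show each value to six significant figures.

S_3 ≈ 22.5522

The integral term ∫_2^13 ln(x) dx = 20.9580.
Endpoint term: (f(2) + f(13))/2 = (0.693147 + 2.56495)/2 = 1.62905.
So far: 22.5871.
Order-1 term: 1/12 · (0.0769231 − 0.500000) = -0.0352564.
Partial sum through k=1: 22.5518.
Order-2 term: −1/720 · (0.000910332 − 0.250000) = 0.000345958.
Partial sum through k=2: 22.5522.
Order-3 term: 1/30240 · (6.46390e-05 − 0.750000) = -2.47994e-05.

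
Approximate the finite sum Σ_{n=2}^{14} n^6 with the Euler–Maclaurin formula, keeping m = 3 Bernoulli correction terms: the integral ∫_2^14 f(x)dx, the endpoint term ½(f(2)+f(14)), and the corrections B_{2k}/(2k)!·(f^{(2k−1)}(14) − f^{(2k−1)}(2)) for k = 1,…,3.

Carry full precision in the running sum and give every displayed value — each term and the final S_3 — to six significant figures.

The integral term ∫_2^14 x^6 dx = 1.50591e+07.
½[f(2) + f(14)] = ½[64.0000 + 7.52954e+06] = 3.76480e+06.
Running total after boundary: 1.88239e+07.
Order-1 term: 1/12 · (3.22694e+06 − 192.000) = 268896.
Partial sum through k=1: 1.90927e+07.
Order-2 term: −1/720 · (329280 − 960.000) = -456.000.
Partial sum through k=2: 1.90923e+07.
Order-3 term: 1/30240 · (10080.0 − 1440.00) = 0.285714.

S_3 ≈ 1.90923e+07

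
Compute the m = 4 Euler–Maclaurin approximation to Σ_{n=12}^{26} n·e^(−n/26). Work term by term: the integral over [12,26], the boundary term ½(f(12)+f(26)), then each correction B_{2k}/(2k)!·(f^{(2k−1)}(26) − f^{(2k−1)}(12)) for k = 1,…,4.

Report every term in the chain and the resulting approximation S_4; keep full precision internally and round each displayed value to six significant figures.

The integral term ∫_12^26 x·e^(−x/26) dx = 125.376.
Endpoint term: (f(12) + f(26))/2 = (7.56376 + 9.56487)/2 = 8.56431.
Integral + boundary = 133.941.
k=1: B_{2}/(2)! × [f^{(1)}(26) − f^{(1)}(12)] = 1/12 × (0.00000 − 0.339399) = -0.0282833.
Running total after k=1: 133.912.
k=2: B_{4}/(4)! × [f^{(3)}(26) − f^{(3)}(12)] = −1/720 × (0.00108840 − 0.00236690) = 1.77570e-06.
Running total after k=2: 133.912.
k=3: B_{6}/(6)! × [f^{(5)}(26) − f^{(5)}(12)] = 1/30240 × (3.22012e-06 − 6.25996e-06) = -1.00524e-10.
Running total after k=3: 133.912.
k=4: B_{8}/(8)! × [f^{(7)}(26) − f^{(7)}(12)] = −1/1209600 × (7.14524e-09 − 1.33411e-08) = 5.12225e-15.

S_4 ≈ 133.912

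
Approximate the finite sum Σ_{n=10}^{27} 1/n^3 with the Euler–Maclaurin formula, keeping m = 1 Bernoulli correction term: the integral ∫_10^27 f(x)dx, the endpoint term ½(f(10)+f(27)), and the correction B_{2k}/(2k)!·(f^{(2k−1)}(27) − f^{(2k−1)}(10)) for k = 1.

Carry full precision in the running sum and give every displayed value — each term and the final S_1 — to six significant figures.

S_1 ≈ 0.00486406

The integral term ∫_10^27 1/x^3 dx = 0.00431413.
½[f(10) + f(27)] = ½[0.00100000 + 5.08053e-05] = 0.000525403.
Running total after boundary: 0.00483953.
Order-1 term: 1/12 · (-5.64503e-06 − (-0.000300000)) = 2.45296e-05.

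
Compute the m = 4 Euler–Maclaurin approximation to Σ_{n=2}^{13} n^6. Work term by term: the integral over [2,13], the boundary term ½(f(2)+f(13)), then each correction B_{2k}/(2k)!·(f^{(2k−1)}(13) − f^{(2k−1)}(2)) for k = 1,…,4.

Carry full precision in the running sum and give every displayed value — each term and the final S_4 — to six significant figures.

The integral term ∫_2^13 x^6 dx = 8.96406e+06.
Endpoint term: (f(2) + f(13))/2 = (64.0000 + 4.82681e+06)/2 = 2.41344e+06.
Running total after boundary: 1.13775e+07.
Order-1 term: 1/12 · (2.22776e+06 − 192.000) = 185630.
Running total after k=1: 1.15631e+07.
Order-2 term: −1/720 · (263640 − 960.000) = -364.833.
Running total after k=2: 1.15628e+07.
Order-3 term: 1/30240 · (9360.00 − 1440.00) = 0.261905.
Running total after k=3: 1.15628e+07.
Order-4 term: −1/1209600 · (0.00000 − 0.00000) = 0.00000.

S_4 ≈ 1.15628e+07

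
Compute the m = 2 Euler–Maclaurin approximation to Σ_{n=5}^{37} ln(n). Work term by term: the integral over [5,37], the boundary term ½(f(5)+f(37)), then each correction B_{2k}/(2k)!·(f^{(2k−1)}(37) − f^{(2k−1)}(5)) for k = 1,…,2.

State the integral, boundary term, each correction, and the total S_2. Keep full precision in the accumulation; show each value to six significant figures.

S_2 ≈ 96.1526

∫_5^37 ln(x) dx evaluates to 93.5568.
½[f(5) + f(37)] = ½[1.60944 + 3.61092] = 2.61018.
Running total after boundary: 96.1670.
Correction k=1: B_{2}/2! · (f^{(1)}(37) − f^{(1)}(5)) = 1/12 · (0.0270270 − 0.200000) = -0.0144144.
Running total after k=1: 96.1525.
Correction k=2: B_{4}/4! · (f^{(3)}(37) − f^{(3)}(5)) = −1/720 · (3.94843e-05 − 0.0160000) = 2.21674e-05.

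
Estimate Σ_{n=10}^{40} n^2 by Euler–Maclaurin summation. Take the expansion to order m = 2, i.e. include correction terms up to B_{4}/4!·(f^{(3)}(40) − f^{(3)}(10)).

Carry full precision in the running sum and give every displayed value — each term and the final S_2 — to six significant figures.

Integral: ∫_10^40 x^2 dx = 21000.0.
½[f(10) + f(40)] = ½[100.000 + 1600.00] = 850.000.
Integral + boundary = 21850.0.
k=1: B_{2}/(2)! × [f^{(1)}(40) − f^{(1)}(10)] = 1/12 × (80.0000 − 20.0000) = 5.00000.
Partial sum through k=1: 21855.0.
k=2: B_{4}/(4)! × [f^{(3)}(40) − f^{(3)}(10)] = −1/720 × (0.00000 − 0.00000) = 0.00000.

S_2 ≈ 21855.0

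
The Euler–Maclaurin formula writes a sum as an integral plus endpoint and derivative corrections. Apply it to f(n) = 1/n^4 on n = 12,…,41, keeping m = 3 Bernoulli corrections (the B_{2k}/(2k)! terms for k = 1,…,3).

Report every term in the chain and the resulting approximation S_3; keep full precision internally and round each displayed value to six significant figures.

The integral term ∫_12^41 1/x^4 dx = 0.000188065.
½[f(12) + f(41)] = ½[4.82253e-05 + 3.53887e-07] = 2.42896e-05.
Running total after boundary: 0.000212354.
Order-1 term: 1/12 · (-3.45256e-08 − (-1.60751e-05)) = 1.33671e-06.
Partial sum through k=1: 0.000213691.
Order-2 term: −1/720 · (-6.16161e-10 − (-3.34898e-06)) = -4.65051e-09.
Partial sum through k=2: 0.000213686.
Order-3 term: 1/30240 · (-2.05265e-11 − (-1.30238e-06)) = 4.30675e-11.

S_3 ≈ 0.000213686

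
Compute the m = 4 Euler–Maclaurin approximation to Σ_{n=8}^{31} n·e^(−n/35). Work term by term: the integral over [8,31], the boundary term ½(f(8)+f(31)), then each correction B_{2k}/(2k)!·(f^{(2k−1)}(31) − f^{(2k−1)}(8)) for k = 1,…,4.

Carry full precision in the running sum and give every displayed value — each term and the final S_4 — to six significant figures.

S_4 ≈ 254.321

The integral term ∫_8^31 x·e^(−x/35) dx = 244.794.
Boundary: ½(f(8) + f(31)) = ½(6.36536 + 12.7850) = 9.57518.
So far: 254.369.
k=1: B_{2}/(2)! × [f^{(1)}(31) − f^{(1)}(8)] = 1/12 × (0.0471337 − 0.613802) = -0.0472224.
Running total after k=1: 254.321.
k=2: B_{4}/(4)! × [f^{(3)}(31) − f^{(3)}(8)] = −1/720 × (0.000711814 − 0.00180012) = 1.51153e-06.
Running total after k=2: 254.321.
k=3: B_{6}/(6)! × [f^{(5)}(31) − f^{(5)}(8)] = 1/30240 × (1.13074e-06 − 2.52993e-06) = -4.62697e-11.
Running total after k=3: 254.321.
k=4: B_{8}/(8)! × [f^{(7)}(31) − f^{(7)}(8)] = −1/1209600 × (1.37176e-09 − 2.93093e-09) = 1.28900e-15.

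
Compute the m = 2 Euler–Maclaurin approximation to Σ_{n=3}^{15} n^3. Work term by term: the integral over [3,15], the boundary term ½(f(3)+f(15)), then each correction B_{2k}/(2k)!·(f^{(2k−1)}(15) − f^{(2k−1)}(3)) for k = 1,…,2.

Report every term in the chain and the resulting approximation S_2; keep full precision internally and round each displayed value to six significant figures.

S_2 ≈ 14391.0

∫_3^15 x^3 dx evaluates to 12636.0.
Boundary: ½(f(3) + f(15)) = ½(27.0000 + 3375.00) = 1701.00.
Running total after boundary: 14337.0.
Correction k=1: B_{2}/2! · (f^{(1)}(15) − f^{(1)}(3)) = 1/12 · (675.000 − 27.0000) = 54.0000.
Partial sum through k=1: 14391.0.
Correction k=2: B_{4}/4! · (f^{(3)}(15) − f^{(3)}(3)) = −1/720 · (6.00000 − 6.00000) = 0.00000.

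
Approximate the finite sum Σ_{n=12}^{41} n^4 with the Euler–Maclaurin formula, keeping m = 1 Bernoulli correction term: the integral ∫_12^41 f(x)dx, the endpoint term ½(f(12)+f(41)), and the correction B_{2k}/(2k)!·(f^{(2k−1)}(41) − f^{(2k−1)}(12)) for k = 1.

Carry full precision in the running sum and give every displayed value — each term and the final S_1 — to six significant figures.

The integral term ∫_12^41 x^4 dx = 2.31215e+07.
Boundary: ½(f(12) + f(41)) = ½(20736.0 + 2.82576e+06) = 1.42325e+06.
Running total after boundary: 2.45447e+07.
Order-1 term: 1/12 · (275684 − 6912.00) = 22397.7.

S_1 ≈ 2.45671e+07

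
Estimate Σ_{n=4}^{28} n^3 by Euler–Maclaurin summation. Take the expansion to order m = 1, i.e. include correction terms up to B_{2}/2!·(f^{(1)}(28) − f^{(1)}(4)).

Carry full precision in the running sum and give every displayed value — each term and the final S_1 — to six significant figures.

∫_4^28 x^3 dx evaluates to 153600.
Boundary: ½(f(4) + f(28)) = ½(64.0000 + 21952.0) = 11008.0.
Integral + boundary = 164608.
Order-1 term: 1/12 · (2352.00 − 48.0000) = 192.000.

S_1 ≈ 164800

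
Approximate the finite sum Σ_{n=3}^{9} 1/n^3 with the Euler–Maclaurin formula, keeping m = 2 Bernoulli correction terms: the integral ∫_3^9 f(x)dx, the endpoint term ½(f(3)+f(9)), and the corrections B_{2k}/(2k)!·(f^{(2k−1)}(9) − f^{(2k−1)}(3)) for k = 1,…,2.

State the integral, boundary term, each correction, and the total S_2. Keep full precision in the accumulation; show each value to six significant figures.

The integral term ∫_3^9 1/x^3 dx = 0.0493827.
Boundary: ½(f(3) + f(9)) = ½(0.0370370 + 0.00137174) = 0.0192044.
Integral + boundary = 0.0685871.
Correction k=1: B_{2}/2! · (f^{(1)}(9) − f^{(1)}(3)) = 1/12 · (-0.000457247 − (-0.0370370)) = 0.00304832.
Running total after k=1: 0.0716354.
Correction k=2: B_{4}/4! · (f^{(3)}(9) − f^{(3)}(3)) = −1/720 · (-0.000112901 − (-0.0823045)) = -0.000114155.

S_2 ≈ 0.0715213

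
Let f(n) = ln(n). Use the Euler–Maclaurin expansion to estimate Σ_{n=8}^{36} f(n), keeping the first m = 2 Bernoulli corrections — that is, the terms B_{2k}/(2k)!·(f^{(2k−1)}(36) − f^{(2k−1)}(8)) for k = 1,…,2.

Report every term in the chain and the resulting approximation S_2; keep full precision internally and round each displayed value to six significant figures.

∫_8^36 ln(x) dx evaluates to 84.3711.
Boundary: ½(f(8) + f(36)) = ½(2.07944 + 3.58352) = 2.83148.
Running total after boundary: 87.2026.
Order-1 term: 1/12 · (0.0277778 − 0.125000) = -0.00810185.
Partial sum through k=1: 87.1945.
Order-2 term: −1/720 · (4.28669e-05 − 0.00390625) = 5.36581e-06.

S_2 ≈ 87.1945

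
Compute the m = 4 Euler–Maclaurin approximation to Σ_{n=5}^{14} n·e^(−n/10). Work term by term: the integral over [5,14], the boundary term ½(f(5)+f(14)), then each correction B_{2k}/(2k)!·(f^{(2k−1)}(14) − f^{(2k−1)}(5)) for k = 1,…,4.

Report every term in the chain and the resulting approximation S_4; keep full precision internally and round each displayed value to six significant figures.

S_4 ≈ 35.0054

∫_5^14 x·e^(−x/10) dx evaluates to 31.7963.
½[f(5) + f(14)] = ½[3.03265 + 3.45236] = 3.24251.
Running total after boundary: 35.0388.
Order-1 term: 1/12 · (-0.0986388 − 0.303265) = -0.0334920.
After k=1: 35.0053.
Order-2 term: −1/720 · (0.00394555 − 0.0151633) = 1.55802e-05.
After k=2: 35.0054.
Order-3 term: 1/30240 · (8.87749e-05 − 0.000272939) = -6.09008e-09.
After k=3: 35.0054.
Order-4 term: −1/1209600 · (1.38094e-06 − 3.94245e-06) = 2.11765e-12.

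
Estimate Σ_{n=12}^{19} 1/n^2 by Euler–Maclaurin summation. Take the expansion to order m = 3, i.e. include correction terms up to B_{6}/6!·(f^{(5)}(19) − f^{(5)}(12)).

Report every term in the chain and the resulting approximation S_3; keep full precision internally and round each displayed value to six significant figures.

Integral: ∫_12^19 1/x^2 dx = 0.0307018.
Boundary: ½(f(12) + f(19)) = ½(0.00694444 + 0.00277008) = 0.00485726.
So far: 0.0355590.
k=1: B_{2}/(2)! × [f^{(1)}(19) − f^{(1)}(12)] = 1/12 × (-0.000291588 − (-0.00115741)) = 7.21516e-05.
After k=1: 0.0356312.
k=2: B_{4}/(4)! × [f^{(3)}(19) − f^{(3)}(12)] = −1/720 × (-9.69267e-06 − (-9.64506e-05)) = -1.20497e-07.
After k=2: 0.0356310.
k=3: B_{6}/(6)! × [f^{(5)}(19) − f^{(5)}(12)] = 1/30240 × (-8.05485e-07 − (-2.00939e-05)) = 6.37844e-10.

S_3 ≈ 0.0356310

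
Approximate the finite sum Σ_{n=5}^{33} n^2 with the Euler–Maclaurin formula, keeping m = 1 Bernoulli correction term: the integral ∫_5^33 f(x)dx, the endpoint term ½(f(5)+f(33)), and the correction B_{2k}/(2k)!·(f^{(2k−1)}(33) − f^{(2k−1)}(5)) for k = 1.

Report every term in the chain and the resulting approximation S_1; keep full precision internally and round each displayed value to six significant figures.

Integral: ∫_5^33 x^2 dx = 11937.3.
Boundary: ½(f(5) + f(33)) = ½(25.0000 + 1089.00) = 557.000.
Running total after boundary: 12494.3.
k=1: B_{2}/(2)! × [f^{(1)}(33) − f^{(1)}(5)] = 1/12 × (66.0000 − 10.0000) = 4.66667.

S_1 ≈ 12499.0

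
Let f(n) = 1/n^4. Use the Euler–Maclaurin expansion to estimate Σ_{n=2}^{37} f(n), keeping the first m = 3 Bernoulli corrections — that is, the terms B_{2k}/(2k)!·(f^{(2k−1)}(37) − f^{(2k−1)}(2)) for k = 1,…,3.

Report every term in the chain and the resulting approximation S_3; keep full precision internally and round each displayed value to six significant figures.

S_3 ≈ 0.0824590

∫_2^37 1/x^4 dx evaluates to 0.0416601.
Boundary: ½(f(2) + f(37)) = ½(0.0625000 + 5.33572e-07) = 0.0312503.
So far: 0.0729104.
Order-1 term: 1/12 · (-5.76835e-08 − (-0.125000)) = 0.0104167.
Running total after k=1: 0.0833270.
Order-2 term: −1/720 · (-1.26406e-09 − (-0.937500)) = -0.00130208.
Running total after k=2: 0.0820249.
Order-3 term: 1/30240 · (-5.17075e-11 − (-13.1250)) = 0.000434028.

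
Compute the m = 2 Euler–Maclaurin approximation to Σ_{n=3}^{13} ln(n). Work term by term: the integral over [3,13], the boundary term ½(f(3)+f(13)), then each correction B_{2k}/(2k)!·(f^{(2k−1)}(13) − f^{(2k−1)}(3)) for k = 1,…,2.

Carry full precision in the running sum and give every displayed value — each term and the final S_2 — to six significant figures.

Integral: ∫_3^13 ln(x) dx = 20.0485.
Endpoint term: (f(3) + f(13))/2 = (1.09861 + 2.56495)/2 = 1.83178.
So far: 21.8803.
k=1: B_{2}/(2)! × [f^{(1)}(13) − f^{(1)}(3)] = 1/12 × (0.0769231 − 0.333333) = -0.0213675.
Partial sum through k=1: 21.8589.
k=2: B_{4}/(4)! × [f^{(3)}(13) − f^{(3)}(3)] = −1/720 × (0.000910332 − 0.0740741) = 0.000101616.

S_2 ≈ 21.8590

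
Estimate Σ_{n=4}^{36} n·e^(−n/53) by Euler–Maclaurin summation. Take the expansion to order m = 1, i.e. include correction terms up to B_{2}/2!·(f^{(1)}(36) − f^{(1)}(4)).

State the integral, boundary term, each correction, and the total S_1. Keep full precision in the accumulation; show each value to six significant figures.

S_1 ≈ 420.797

The integral term ∫_4^36 x·e^(−x/53) dx = 409.875.
½[f(4) + f(36)] = ½[3.70922 + 18.2520] = 10.9806.
So far: 420.855.
Order-1 term: 1/12 · (0.162622 − 0.857321) = -0.0578915.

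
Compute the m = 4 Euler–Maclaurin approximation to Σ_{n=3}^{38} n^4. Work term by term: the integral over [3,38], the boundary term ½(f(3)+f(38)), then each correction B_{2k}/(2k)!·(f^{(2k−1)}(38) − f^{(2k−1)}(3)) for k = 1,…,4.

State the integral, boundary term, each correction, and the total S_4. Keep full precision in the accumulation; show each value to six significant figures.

The integral term ∫_3^38 x^4 dx = 1.58470e+07.
Boundary: ½(f(3) + f(38)) = ½(81.0000 + 2.08514e+06) = 1.04261e+06.
So far: 1.68896e+07.
Order-1 term: 1/12 · (219488 − 108.000) = 18281.7.
After k=1: 1.69079e+07.
Order-2 term: −1/720 · (912.000 − 72.0000) = -1.16667.
After k=2: 1.69079e+07.
Order-3 term: 1/30240 · (0.00000 − 0.00000) = 0.00000.
After k=3: 1.69079e+07.
Order-4 term: −1/1209600 · (0.00000 − 0.00000) = 0.00000.

S_4 ≈ 1.69079e+07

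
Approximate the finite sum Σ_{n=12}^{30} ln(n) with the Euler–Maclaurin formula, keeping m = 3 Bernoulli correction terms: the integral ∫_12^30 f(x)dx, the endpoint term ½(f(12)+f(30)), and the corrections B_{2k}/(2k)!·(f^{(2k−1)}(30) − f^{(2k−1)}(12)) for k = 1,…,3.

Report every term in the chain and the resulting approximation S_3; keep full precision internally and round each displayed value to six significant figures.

The integral term ∫_12^30 ln(x) dx = 54.2170.
Endpoint term: (f(12) + f(30))/2 = (2.48491 + 3.40120)/2 = 2.94305.
So far: 57.1601.
Order-1 term: 1/12 · (0.0333333 − 0.0833333) = -0.00416667.
Running total after k=1: 57.1559.
Order-2 term: −1/720 · (7.40741e-05 − 0.00115741) = 1.50463e-06.
Running total after k=2: 57.1559.
Order-3 term: 1/30240 · (9.87654e-07 − 9.64506e-05) = -3.15684e-09.

S_3 ≈ 57.1559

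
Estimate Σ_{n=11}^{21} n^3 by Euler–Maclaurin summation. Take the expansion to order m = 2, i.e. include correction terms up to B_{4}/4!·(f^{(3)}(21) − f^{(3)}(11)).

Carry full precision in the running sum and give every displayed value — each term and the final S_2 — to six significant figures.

Integral: ∫_11^21 x^3 dx = 44960.0.
Endpoint term: (f(11) + f(21))/2 = (1331.00 + 9261.00)/2 = 5296.00.
Integral + boundary = 50256.0.
Correction k=1: B_{2}/2! · (f^{(1)}(21) − f^{(1)}(11)) = 1/12 · (1323.00 − 363.000) = 80.0000.
Running total after k=1: 50336.0.
Correction k=2: B_{4}/4! · (f^{(3)}(21) − f^{(3)}(11)) = −1/720 · (6.00000 − 6.00000) = 0.00000.

S_2 ≈ 50336.0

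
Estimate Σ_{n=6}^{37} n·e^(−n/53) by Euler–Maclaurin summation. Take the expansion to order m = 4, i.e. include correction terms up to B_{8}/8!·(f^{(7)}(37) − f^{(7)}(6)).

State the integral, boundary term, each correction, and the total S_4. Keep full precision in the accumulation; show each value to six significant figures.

The integral term ∫_6^37 x·e^(−x/53) dx = 419.117.
Boundary: ½(f(6) + f(37)) = ½(5.35779 + 18.4084) = 11.8831.
Integral + boundary = 431.000.
k=1: B_{2}/(2)! × [f^{(1)}(37) − f^{(1)}(6)] = 1/12 × (0.150196 − 0.791875) = -0.0534733.
Running total after k=1: 430.947.
k=2: B_{4}/(4)! × [f^{(3)}(37) − f^{(3)}(6)] = −1/720 × (0.000407705 − 0.000917695) = 7.08320e-07.
Running total after k=2: 430.947.
k=3: B_{6}/(6)! × [f^{(5)}(37) − f^{(5)}(6)] = 1/30240 × (2.71249e-07 − 5.53038e-07) = -9.31841e-12.
Running total after k=3: 430.947.
k=4: B_{8}/(8)! × [f^{(7)}(37) − f^{(7)}(6)] = −1/1209600 × (1.41458e-10 − 2.77457e-10) = 1.12433e-16.

S_4 ≈ 430.947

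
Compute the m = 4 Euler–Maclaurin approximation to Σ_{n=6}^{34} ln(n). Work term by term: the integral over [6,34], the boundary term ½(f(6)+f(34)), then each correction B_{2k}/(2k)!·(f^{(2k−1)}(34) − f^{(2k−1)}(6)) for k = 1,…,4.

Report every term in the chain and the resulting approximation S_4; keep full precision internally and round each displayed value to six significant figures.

S_4 ≈ 83.7933

∫_6^34 ln(x) dx evaluates to 81.1457.
Endpoint term: (f(6) + f(34))/2 = (1.79176 + 3.52636)/2 = 2.65906.
Integral + boundary = 83.8048.
Order-1 term: 1/12 · (0.0294118 − 0.166667) = -0.0114379.
Partial sum through k=1: 83.7933.
Order-2 term: −1/720 · (5.08854e-05 − 0.00925926) = 1.27894e-05.
Partial sum through k=2: 83.7933.
Order-3 term: 1/30240 · (5.28222e-07 − 0.00308642) = -1.02047e-07.
Partial sum through k=3: 83.7933.
Order-4 term: −1/1209600 · (1.37082e-08 − 0.00257202) = 2.12633e-09.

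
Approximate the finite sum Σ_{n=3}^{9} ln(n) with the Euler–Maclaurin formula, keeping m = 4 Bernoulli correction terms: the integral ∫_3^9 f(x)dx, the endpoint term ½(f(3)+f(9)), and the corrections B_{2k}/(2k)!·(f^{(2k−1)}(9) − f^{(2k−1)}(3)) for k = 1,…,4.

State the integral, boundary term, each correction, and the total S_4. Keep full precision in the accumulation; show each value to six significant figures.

The integral term ∫_3^9 ln(x) dx = 10.4792.
½[f(3) + f(9)] = ½[1.09861 + 2.19722] = 1.64792.
Running total after boundary: 12.1271.
Order-1 term: 1/12 · (0.111111 − 0.333333) = -0.0185185.
Running total after k=1: 12.1086.
Order-2 term: −1/720 · (0.00274348 − 0.0740741) = 9.90703e-05.
Running total after k=2: 12.1087.
Order-3 term: 1/30240 · (0.000406442 − 0.0987654) = -3.25261e-06.
Running total after k=3: 12.1087.
Order-4 term: −1/1209600 · (0.000150534 − 0.329218) = 2.72047e-07.

S_4 ≈ 12.1087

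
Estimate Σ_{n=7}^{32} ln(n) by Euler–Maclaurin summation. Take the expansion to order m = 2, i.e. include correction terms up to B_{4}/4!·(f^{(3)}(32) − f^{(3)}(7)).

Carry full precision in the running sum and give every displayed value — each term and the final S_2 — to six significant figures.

S_2 ≈ 74.9787

∫_7^32 ln(x) dx evaluates to 72.2822.
Endpoint term: (f(7) + f(32))/2 = (1.94591 + 3.46574)/2 = 2.70582.
Integral + boundary = 74.9880.
Order-1 term: 1/12 · (0.0312500 − 0.142857) = -0.00930060.
Partial sum through k=1: 74.9787.
Order-2 term: −1/720 · (6.10352e-05 − 0.00583090) = 8.01371e-06.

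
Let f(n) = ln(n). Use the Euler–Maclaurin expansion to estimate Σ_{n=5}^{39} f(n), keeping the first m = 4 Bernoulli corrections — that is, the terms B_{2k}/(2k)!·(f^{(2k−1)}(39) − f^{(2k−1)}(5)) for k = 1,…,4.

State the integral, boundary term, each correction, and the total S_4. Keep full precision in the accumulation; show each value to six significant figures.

S_4 ≈ 103.454

The integral term ∫_5^39 ln(x) dx = 100.832.
Boundary: ½(f(5) + f(39)) = ½(1.60944 + 3.66356) = 2.63650.
So far: 103.468.
Order-1 term: 1/12 · (0.0256410 − 0.200000) = -0.0145299.
After k=1: 103.454.
Order-2 term: −1/720 · (3.37160e-05 − 0.0160000) = 2.21754e-05.
After k=2: 103.454.
Order-3 term: 1/30240 · (2.66004e-07 − 0.00768000) = -2.53959e-07.
After k=3: 103.454.
Order-4 term: −1/1209600 · (5.24663e-09 − 0.00921600) = 7.61904e-09.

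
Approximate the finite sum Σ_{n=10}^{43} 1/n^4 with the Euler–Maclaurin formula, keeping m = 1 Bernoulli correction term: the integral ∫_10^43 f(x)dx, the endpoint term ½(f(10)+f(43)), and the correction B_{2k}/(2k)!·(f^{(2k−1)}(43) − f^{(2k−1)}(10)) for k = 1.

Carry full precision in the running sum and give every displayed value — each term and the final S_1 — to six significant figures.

S_1 ≈ 0.000382618

The integral term ∫_10^43 1/x^4 dx = 0.000329141.
½[f(10) + f(43)] = ½[0.000100000 + 2.92500e-07] = 5.01463e-05.
Running total after boundary: 0.000379287.
k=1: B_{2}/(2)! × [f^{(1)}(43) − f^{(1)}(10)] = 1/12 × (-2.72093e-08 − (-4.00000e-05)) = 3.33107e-06.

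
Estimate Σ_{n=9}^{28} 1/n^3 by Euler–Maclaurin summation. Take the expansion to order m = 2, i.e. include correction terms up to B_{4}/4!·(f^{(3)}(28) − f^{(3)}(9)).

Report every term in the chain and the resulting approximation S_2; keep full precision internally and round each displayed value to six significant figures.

S_2 ≈ 0.00628127

Integral: ∫_9^28 1/x^3 dx = 0.00553508.
Endpoint term: (f(9) + f(28))/2 = (0.00137174 + 4.55539e-05)/2 = 0.000708648.
Integral + boundary = 0.00624373.
k=1: B_{2}/(2)! × [f^{(1)}(28) − f^{(1)}(9)] = 1/12 × (-4.88078e-06 − (-0.000457247)) = 3.76972e-05.
Running total after k=1: 0.00628143.
k=2: B_{4}/(4)! × [f^{(3)}(28) − f^{(3)}(9)] = −1/720 × (-1.24510e-07 − (-0.000112901)) = -1.56633e-07.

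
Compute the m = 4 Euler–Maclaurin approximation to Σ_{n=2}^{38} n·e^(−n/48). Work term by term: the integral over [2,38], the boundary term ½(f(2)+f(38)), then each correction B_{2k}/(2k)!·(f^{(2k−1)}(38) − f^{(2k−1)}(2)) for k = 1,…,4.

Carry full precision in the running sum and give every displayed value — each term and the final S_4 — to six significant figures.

S_4 ≈ 441.202

The integral term ∫_2^38 x·e^(−x/48) dx = 431.703.
Endpoint term: (f(2) + f(38))/2 = (1.91838 + 17.2174)/2 = 9.56788.
Running total after boundary: 441.271.
Order-1 term: 1/12 · (0.0943935 − 0.919223) = -0.0687358.
Partial sum through k=1: 441.202.
Order-2 term: −1/720 · (0.000434276 − 0.00123160) = 1.10739e-06.
Partial sum through k=2: 441.202.
Order-3 term: 1/30240 · (3.59194e-07 − 8.95932e-07) = -1.77493e-11.
Partial sum through k=3: 441.202.
Order-4 term: −1/1209600 · (2.29991e-10 − 5.45710e-10) = 2.61011e-16.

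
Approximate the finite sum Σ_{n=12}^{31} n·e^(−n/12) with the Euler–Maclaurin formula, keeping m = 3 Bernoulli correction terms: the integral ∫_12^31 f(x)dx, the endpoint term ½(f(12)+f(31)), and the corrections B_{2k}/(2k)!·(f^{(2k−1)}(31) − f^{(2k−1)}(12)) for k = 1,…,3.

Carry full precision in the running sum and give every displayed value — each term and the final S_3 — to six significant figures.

The integral term ∫_12^31 x·e^(−x/12) dx = 66.9800.
½[f(12) + f(31)] = ½[4.41455 + 2.34118] = 3.37787.
Integral + boundary = 70.3579.
Order-1 term: 1/12 · (-0.119576 − 0.00000) = -0.00996469.
Running total after k=1: 70.3479.
Order-2 term: −1/720 · (0.000218524 − 0.00510944) = 6.79293e-06.
Running total after k=2: 70.3479.
Order-3 term: 1/30240 · (8.80166e-06 − 7.09644e-05) = -2.05565e-09.

S_3 ≈ 70.3479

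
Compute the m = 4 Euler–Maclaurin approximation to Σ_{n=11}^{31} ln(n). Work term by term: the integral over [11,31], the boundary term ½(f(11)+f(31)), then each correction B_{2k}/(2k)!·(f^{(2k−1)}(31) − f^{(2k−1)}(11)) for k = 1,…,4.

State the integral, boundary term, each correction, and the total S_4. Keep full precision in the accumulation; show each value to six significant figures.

S_4 ≈ 62.9878

Integral: ∫_11^31 ln(x) dx = 60.0768.
Boundary: ½(f(11) + f(31)) = ½(2.39790 + 3.43399) = 2.91594.
Running total after boundary: 62.9927.
k=1: B_{2}/(2)! × [f^{(1)}(31) − f^{(1)}(11)] = 1/12 × (0.0322581 − 0.0909091) = -0.00488759.
Partial sum through k=1: 62.9878.
k=2: B_{4}/(4)! × [f^{(3)}(31) − f^{(3)}(11)] = −1/720 × (6.71344e-05 − 0.00150263) = 1.99374e-06.
Partial sum through k=2: 62.9878.
k=3: B_{6}/(6)! × [f^{(5)}(31) − f^{(5)}(11)] = 1/30240 × (8.38306e-07 − 0.000149021) = -4.90023e-09.
Partial sum through k=3: 62.9878.
k=4: B_{8}/(8)! × [f^{(7)}(31) − f^{(7)}(11)] = −1/1209600 × (2.61698e-08 − 3.69474e-05) = 3.05235e-11.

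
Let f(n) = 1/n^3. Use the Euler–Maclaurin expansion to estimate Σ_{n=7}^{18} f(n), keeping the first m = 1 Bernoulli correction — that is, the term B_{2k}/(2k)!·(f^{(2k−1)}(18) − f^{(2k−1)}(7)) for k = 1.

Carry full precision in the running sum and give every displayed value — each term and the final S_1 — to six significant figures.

The integral term ∫_7^18 1/x^3 dx = 0.00866087.
Endpoint term: (f(7) + f(18))/2 = (0.00291545 + 0.000171468)/2 = 0.00154346.
So far: 0.0102043.
k=1: B_{2}/(2)! × [f^{(1)}(18) − f^{(1)}(7)] = 1/12 × (-2.85780e-05 − (-0.00124948)) = 0.000101742.

S_1 ≈ 0.0103061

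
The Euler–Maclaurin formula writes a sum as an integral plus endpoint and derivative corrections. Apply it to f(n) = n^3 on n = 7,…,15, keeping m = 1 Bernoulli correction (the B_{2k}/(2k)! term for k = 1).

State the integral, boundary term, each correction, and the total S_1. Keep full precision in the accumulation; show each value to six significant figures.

S_1 ≈ 13959.0

The integral term ∫_7^15 x^3 dx = 12056.0.
Boundary: ½(f(7) + f(15)) = ½(343.000 + 3375.00) = 1859.00.
Running total after boundary: 13915.0.
Order-1 term: 1/12 · (675.000 − 147.000) = 44.0000.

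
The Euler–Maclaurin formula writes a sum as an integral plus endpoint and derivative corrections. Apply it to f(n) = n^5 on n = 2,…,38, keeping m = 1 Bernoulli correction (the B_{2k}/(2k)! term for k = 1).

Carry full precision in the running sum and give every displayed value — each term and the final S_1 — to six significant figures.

S_1 ≈ 5.42309e+08

Integral: ∫_2^38 x^5 dx = 5.01823e+08.
Endpoint term: (f(2) + f(38))/2 = (32.0000 + 7.92352e+07)/2 = 3.96176e+07.
So far: 5.41440e+08.
k=1: B_{2}/(2)! × [f^{(1)}(38) − f^{(1)}(2)] = 1/12 × (1.04257e+07 − 80.0000) = 868800.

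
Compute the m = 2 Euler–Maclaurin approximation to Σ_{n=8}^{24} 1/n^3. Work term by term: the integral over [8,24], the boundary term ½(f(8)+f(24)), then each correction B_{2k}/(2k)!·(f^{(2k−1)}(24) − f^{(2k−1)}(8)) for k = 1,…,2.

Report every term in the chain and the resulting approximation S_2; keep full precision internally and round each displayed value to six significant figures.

S_2 ≈ 0.00801714

Integral: ∫_8^24 1/x^3 dx = 0.00694444.
Endpoint term: (f(8) + f(24))/2 = (0.00195312 + 7.23380e-05)/2 = 0.00101273.
Running total after boundary: 0.00795718.
Correction k=1: B_{2}/2! · (f^{(1)}(24) − f^{(1)}(8)) = 1/12 · (-9.04225e-06 − (-0.000732422)) = 6.02816e-05.
Running total after k=1: 0.00801746.
Correction k=2: B_{4}/4! · (f^{(3)}(24) − f^{(3)}(8)) = −1/720 · (-3.13967e-07 − (-0.000228882)) = -3.17455e-07.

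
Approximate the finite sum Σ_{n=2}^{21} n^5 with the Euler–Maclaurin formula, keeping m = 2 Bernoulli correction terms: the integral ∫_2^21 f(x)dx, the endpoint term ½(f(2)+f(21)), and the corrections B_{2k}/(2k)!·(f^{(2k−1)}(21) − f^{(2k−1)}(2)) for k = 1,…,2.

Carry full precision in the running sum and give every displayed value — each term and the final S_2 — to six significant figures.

S_2 ≈ 1.64174e+07

The integral term ∫_2^21 x^5 dx = 1.42943e+07.
½[f(2) + f(21)] = ½[32.0000 + 4.08410e+06] = 2.04207e+06.
So far: 1.63364e+07.
Order-1 term: 1/12 · (972405 − 80.0000) = 81027.1.
Running total after k=1: 1.64174e+07.
Order-2 term: −1/720 · (26460.0 − 240.000) = -36.4167.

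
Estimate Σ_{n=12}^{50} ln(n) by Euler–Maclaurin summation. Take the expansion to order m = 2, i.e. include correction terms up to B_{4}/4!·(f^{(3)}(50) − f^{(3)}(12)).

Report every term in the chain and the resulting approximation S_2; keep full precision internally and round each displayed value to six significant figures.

Integral: ∫_12^50 ln(x) dx = 127.782.
½[f(12) + f(50)] = ½[2.48491 + 3.91202] = 3.19846.
Integral + boundary = 130.981.
k=1: B_{2}/(2)! × [f^{(1)}(50) − f^{(1)}(12)] = 1/12 × (0.0200000 − 0.0833333) = -0.00527778.
After k=1: 130.975.
k=2: B_{4}/(4)! × [f^{(3)}(50) − f^{(3)}(12)] = −1/720 × (1.60000e-05 − 0.00115741) = 1.58529e-06.

S_2 ≈ 130.975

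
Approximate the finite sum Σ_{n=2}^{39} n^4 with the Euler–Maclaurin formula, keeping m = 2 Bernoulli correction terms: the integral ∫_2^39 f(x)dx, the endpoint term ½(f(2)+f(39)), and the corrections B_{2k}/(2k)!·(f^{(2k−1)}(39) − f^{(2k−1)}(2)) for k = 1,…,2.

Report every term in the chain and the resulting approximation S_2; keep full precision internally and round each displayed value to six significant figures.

S_2 ≈ 1.92213e+07

Integral: ∫_2^39 x^4 dx = 1.80448e+07.
Boundary: ½(f(2) + f(39)) = ½(16.0000 + 2.31344e+06) = 1.15673e+06.
So far: 1.92016e+07.
k=1: B_{2}/(2)! × [f^{(1)}(39) − f^{(1)}(2)] = 1/12 × (237276 − 32.0000) = 19770.3.
Partial sum through k=1: 1.92213e+07.
k=2: B_{4}/(4)! × [f^{(3)}(39) − f^{(3)}(2)] = −1/720 × (936.000 − 48.0000) = -1.23333.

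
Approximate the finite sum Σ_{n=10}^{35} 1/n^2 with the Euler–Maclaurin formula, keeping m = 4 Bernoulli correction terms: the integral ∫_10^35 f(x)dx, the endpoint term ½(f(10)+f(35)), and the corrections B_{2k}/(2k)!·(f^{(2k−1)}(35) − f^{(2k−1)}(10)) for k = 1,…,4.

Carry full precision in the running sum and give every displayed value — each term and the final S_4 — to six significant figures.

S_4 ≈ 0.0769992

∫_10^35 1/x^2 dx evaluates to 0.0714286.
Boundary: ½(f(10) + f(35)) = ½(0.0100000 + 0.000816327) = 0.00540816.
Integral + boundary = 0.0768367.
Order-1 term: 1/12 · (-4.66472e-05 − (-0.00200000)) = 0.000162779.
After k=1: 0.0769995.
Order-2 term: −1/720 · (-4.56952e-07 − (-0.000240000)) = -3.32699e-07.
After k=2: 0.0769992.
Order-3 term: 1/30240 · (-1.11907e-08 − (-7.20000e-05)) = 2.38058e-09.
After k=3: 0.0769992.
Order-4 term: −1/1209600 · (-5.11574e-10 − (-4.03200e-05)) = -3.33329e-11.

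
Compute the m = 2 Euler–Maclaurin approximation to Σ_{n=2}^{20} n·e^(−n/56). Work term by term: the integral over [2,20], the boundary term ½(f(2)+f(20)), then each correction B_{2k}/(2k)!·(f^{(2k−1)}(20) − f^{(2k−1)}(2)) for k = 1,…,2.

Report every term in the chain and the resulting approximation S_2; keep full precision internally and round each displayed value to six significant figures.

S_2 ≈ 164.162

∫_2^20 x·e^(−x/56) dx evaluates to 156.241.
Endpoint term: (f(2) + f(20))/2 = (1.92983 + 13.9935)/2 = 7.96164.
So far: 164.202.
Order-1 term: 1/12 · (0.449789 − 0.930455) = -0.0400554.
Partial sum through k=1: 164.162.
Order-2 term: −1/720 · (0.000589648 − 0.000912081) = 4.47825e-07.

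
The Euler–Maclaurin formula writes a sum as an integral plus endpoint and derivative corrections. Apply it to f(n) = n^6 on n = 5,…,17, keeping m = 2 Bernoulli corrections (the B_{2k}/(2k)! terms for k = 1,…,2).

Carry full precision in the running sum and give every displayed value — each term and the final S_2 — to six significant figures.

Integral: ∫_5^17 x^6 dx = 5.86086e+07.
½[f(5) + f(17)] = ½[15625.0 + 2.41376e+07] = 1.20766e+07.
Running total after boundary: 7.06852e+07.
k=1: B_{2}/(2)! × [f^{(1)}(17) − f^{(1)}(5)] = 1/12 × (8.51914e+06 − 18750.0) = 708366.
Partial sum through k=1: 7.13936e+07.
k=2: B_{4}/(4)! × [f^{(3)}(17) − f^{(3)}(5)] = −1/720 × (589560 − 15000.0) = -798.000.

S_2 ≈ 7.13928e+07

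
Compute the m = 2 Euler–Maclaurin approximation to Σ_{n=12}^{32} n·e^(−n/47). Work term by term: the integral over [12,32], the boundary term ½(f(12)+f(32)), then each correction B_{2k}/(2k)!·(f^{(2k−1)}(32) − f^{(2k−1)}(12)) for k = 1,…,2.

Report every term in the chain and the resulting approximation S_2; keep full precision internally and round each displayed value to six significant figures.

S_2 ≈ 281.401

∫_12^32 x·e^(−x/47) dx evaluates to 268.689.
Boundary: ½(f(12) + f(32)) = ½(9.29603 + 16.1980) = 12.7470.
Integral + boundary = 281.436.
Order-1 term: 1/12 · (0.161549 − 0.576881) = -0.0346111.
After k=1: 281.401.
Order-2 term: −1/720 · (0.000531426 − 0.000962526) = 5.98749e-07.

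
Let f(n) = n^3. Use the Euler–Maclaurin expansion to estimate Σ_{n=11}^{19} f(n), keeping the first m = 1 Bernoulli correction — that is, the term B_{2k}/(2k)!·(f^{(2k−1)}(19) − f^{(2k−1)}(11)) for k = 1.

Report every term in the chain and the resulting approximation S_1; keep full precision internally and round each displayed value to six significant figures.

S_1 ≈ 33075.0

The integral term ∫_11^19 x^3 dx = 28920.0.
Endpoint term: (f(11) + f(19))/2 = (1331.00 + 6859.00)/2 = 4095.00.
So far: 33015.0.
k=1: B_{2}/(2)! × [f^{(1)}(19) − f^{(1)}(11)] = 1/12 × (1083.00 − 363.000) = 60.0000.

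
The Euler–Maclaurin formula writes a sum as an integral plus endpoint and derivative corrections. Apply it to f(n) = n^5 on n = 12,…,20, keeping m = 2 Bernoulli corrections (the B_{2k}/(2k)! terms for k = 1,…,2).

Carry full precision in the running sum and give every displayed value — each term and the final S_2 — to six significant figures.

S_2 ≈ 1.19514e+07

Integral: ∫_12^20 x^5 dx = 1.01690e+07.
Boundary: ½(f(12) + f(20)) = ½(248832 + 3.20000e+06) = 1.72442e+06.
So far: 1.18934e+07.
k=1: B_{2}/(2)! × [f^{(1)}(20) − f^{(1)}(12)] = 1/12 × (800000 − 103680) = 58026.7.
Partial sum through k=1: 1.19514e+07.
k=2: B_{4}/(4)! × [f^{(3)}(20) − f^{(3)}(12)] = −1/720 × (24000.0 − 8640.00) = -21.3333.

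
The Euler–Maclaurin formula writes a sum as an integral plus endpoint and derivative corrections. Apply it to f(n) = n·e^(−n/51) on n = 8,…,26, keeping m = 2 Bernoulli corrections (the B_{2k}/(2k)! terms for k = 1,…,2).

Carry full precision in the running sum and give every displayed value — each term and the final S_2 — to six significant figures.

Integral: ∫_8^26 x·e^(−x/51) dx = 213.549.
½[f(8) + f(26)] = ½[6.83857 + 15.6159] = 11.2273.
Running total after boundary: 224.776.
Order-1 term: 1/12 · (0.294418 − 0.720732) = -0.0355261.
After k=1: 224.741.
Order-2 term: −1/720 · (0.000575027 − 0.000934400) = 4.99129e-07.

S_2 ≈ 224.741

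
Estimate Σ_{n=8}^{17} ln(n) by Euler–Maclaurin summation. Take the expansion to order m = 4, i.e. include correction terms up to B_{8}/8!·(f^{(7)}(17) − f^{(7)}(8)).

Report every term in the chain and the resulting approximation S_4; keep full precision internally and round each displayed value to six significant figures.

∫_8^17 ln(x) dx evaluates to 22.5291.
½[f(8) + f(17)] = ½[2.07944 + 2.83321] = 2.45633.
Integral + boundary = 24.9854.
Correction k=1: B_{2}/2! · (f^{(1)}(17) − f^{(1)}(8)) = 1/12 · (0.0588235 − 0.125000) = -0.00551471.
After k=1: 24.9799.
Correction k=2: B_{4}/4! · (f^{(3)}(17) − f^{(3)}(8)) = −1/720 · (0.000407083 − 0.00390625) = 4.85995e-06.
After k=2: 24.9799.
Correction k=3: B_{6}/6! · (f^{(5)}(17) − f^{(5)}(8)) = 1/30240 · (1.69031e-05 − 0.000732422) = -2.36613e-08.
After k=3: 24.9799.
Correction k=4: B_{8}/8! · (f^{(7)}(17) − f^{(7)}(8)) = −1/1209600 · (1.75465e-06 − 0.000343323) = 2.82381e-10.

S_4 ≈ 24.9799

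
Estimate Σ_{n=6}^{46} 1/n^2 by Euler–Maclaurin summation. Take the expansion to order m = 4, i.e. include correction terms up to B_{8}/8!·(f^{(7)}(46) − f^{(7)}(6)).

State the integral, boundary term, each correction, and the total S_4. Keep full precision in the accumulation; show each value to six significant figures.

S_4 ≈ 0.159818

The integral term ∫_6^46 1/x^2 dx = 0.144928.
Boundary: ½(f(6) + f(46)) = ½(0.0277778 + 0.000472590) = 0.0141252.
Running total after boundary: 0.159053.
k=1: B_{2}/(2)! × [f^{(1)}(46) − f^{(1)}(6)] = 1/12 × (-2.05474e-05 − (-0.00925926)) = 0.000769893.
Running total after k=1: 0.159823.
k=2: B_{4}/(4)! × [f^{(3)}(46) − f^{(3)}(6)] = −1/720 × (-1.16526e-07 − (-0.00308642)) = -4.28653e-06.
Running total after k=2: 0.159818.
k=3: B_{6}/(6)! × [f^{(5)}(46) − f^{(5)}(6)] = 1/30240 × (-1.65207e-09 − (-0.00257202)) = 8.50534e-08.
Running total after k=3: 0.159818.
k=4: B_{8}/(8)! × [f^{(7)}(46) − f^{(7)}(6)] = −1/1209600 × (-4.37220e-11 − (-0.00400091)) = -3.30763e-09.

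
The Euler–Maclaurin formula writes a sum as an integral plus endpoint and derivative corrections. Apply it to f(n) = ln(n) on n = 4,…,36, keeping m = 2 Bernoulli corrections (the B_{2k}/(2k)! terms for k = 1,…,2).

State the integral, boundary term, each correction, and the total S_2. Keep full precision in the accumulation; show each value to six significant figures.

The integral term ∫_4^36 ln(x) dx = 91.4615.
½[f(4) + f(36)] = ½[1.38629 + 3.58352] = 2.48491.
So far: 93.9464.
Order-1 term: 1/12 · (0.0277778 − 0.250000) = -0.0185185.
After k=1: 93.9279.
Order-2 term: −1/720 · (4.28669e-05 − 0.0312500) = 4.33432e-05.

S_2 ≈ 93.9279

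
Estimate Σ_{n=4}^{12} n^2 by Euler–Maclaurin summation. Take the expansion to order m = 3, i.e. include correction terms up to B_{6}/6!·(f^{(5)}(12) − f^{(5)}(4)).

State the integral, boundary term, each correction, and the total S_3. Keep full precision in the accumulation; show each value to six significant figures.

Integral: ∫_4^12 x^2 dx = 554.667.
½[f(4) + f(12)] = ½[16.0000 + 144.000] = 80.0000.
So far: 634.667.
Correction k=1: B_{2}/2! · (f^{(1)}(12) − f^{(1)}(4)) = 1/12 · (24.0000 − 8.00000) = 1.33333.
Partial sum through k=1: 636.000.
Correction k=2: B_{4}/4! · (f^{(3)}(12) − f^{(3)}(4)) = −1/720 · (0.00000 − 0.00000) = 0.00000.
Partial sum through k=2: 636.000.
Correction k=3: B_{6}/6! · (f^{(5)}(12) − f^{(5)}(4)) = 1/30240 · (0.00000 − 0.00000) = 0.00000.

S_3 ≈ 636.000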